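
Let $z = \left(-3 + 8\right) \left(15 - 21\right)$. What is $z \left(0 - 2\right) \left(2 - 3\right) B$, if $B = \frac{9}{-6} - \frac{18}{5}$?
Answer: $306$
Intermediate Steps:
$B = - \frac{51}{10}$ ($B = 9 \left(- \frac{1}{6}\right) - \frac{18}{5} = - \frac{3}{2} - \frac{18}{5} = - \frac{51}{10} \approx -5.1$)
$z = -30$ ($z = 5 \left(-6\right) = -30$)
$z \left(0 - 2\right) \left(2 - 3\right) B = - 30 \left(0 - 2\right) \left(2 - 3\right) \left(- \frac{51}{10}\right) = - 30 \left(\left(-2\right) \left(-1\right)\right) \left(- \frac{51}{10}\right) = \left(-30\right) 2 \left(- \frac{51}{10}\right) = \left(-60\right) \left(- \frac{51}{10}\right) = 306$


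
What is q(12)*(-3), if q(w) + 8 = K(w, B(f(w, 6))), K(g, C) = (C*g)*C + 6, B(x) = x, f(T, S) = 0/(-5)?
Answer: 6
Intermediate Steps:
f(T, S) = 0 (f(T, S) = 0*(-⅕) = 0)
K(g, C) = 6 + g*C² (K(g, C) = g*C² + 6 = 6 + g*C²)
q(w) = -2 (q(w) = -8 + (6 + w*0²) = -8 + (6 + w*0) = -8 + (6 + 0) = -8 + 6 = -2)
q(12)*(-3) = -2*(-3) = 6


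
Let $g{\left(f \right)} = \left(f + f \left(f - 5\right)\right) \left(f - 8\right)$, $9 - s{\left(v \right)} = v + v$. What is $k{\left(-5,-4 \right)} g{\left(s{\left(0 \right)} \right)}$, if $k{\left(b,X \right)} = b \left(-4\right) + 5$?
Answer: $1125$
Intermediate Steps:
$s{\left(v \right)} = 9 - 2 v$ ($s{\left(v \right)} = 9 - \left(v + v\right) = 9 - 2 v$)
$g{\left(f \right)} = \left(-8 + f\right) \left(f + f \left(-5 + f\right)\right)$ ($g{\left(f \right)} = \left(f + f \left(-5 + f\right)\right) \left(-8 + f\right) = \left(-8 + f\right) \left(f + f \left(-5 + f\right)\right)$)
$k{\left(b,X \right)} = 5 - 4 b$ ($k{\left(b,X \right)} = - 4 b + 5 = 5 - 4 b$)
$k{\left(-5,-4 \right)} g{\left(s{\left(0 \right)} \right)} = \left(5 - -20\right) \left(9 - 0\right) \left(32 + \left(9 - 0\right)^{2} - 12 \left(9 - 0\right)\right) = \left(5 + 20\right) \left(9 + 0\right) \left(32 + \left(9 + 0\right)^{2} - 12 \left(9 + 0\right)\right) = 25 \cdot 9 \left(32 + 9^{2} - 108\right) = 25 \cdot 9 \left(32 + 81 - 108\right) = 25 \cdot 9 \cdot 5 = 25 \cdot 45 = 1125$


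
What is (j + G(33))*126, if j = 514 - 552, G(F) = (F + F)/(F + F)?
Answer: -4662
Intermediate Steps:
G(F) = 1 (G(F) = (2*F)/((2*F)) = (2*F)*(1/(2*F)) = 1)
j = -38
(j + G(33))*126 = (-38 + 1)*126 = -37*126 = -4662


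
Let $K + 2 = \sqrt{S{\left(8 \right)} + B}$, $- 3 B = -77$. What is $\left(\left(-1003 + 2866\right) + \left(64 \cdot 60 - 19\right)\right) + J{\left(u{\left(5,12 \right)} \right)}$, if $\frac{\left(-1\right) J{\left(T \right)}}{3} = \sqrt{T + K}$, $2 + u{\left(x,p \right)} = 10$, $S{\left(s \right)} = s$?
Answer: $5684 - \sqrt{54 + 3 \sqrt{303}} \approx 5673.7$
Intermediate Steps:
$B = \frac{77}{3}$ ($B = \left(- \frac{1}{3}\right) \left(-77\right) = \frac{77}{3} \approx 25.667$)
$K = -2 + \frac{\sqrt{303}}{3}$ ($K = -2 + \sqrt{8 + \frac{77}{3}} = -2 + \sqrt{\frac{101}{3}} = -2 + \frac{\sqrt{303}}{3} \approx 3.8023$)
$u{\left(x,p \right)} = 8$ ($u{\left(x,p \right)} = -2 + 10 = 8$)
$J{\left(T \right)} = - 3 \sqrt{-2 + T + \frac{\sqrt{303}}{3}}$ ($J{\left(T \right)} = - 3 \sqrt{T - \left(2 - \frac{\sqrt{303}}{3}\right)} = - 3 \sqrt{-2 + T + \frac{\sqrt{303}}{3}}$)
$\left(\left(-1003 + 2866\right) + \left(64 \cdot 60 - 19\right)\right) + J{\left(u{\left(5,12 \right)} \right)} = \left(\left(-1003 + 2866\right) + \left(64 \cdot 60 - 19\right)\right) - \sqrt{-18 + 3 \sqrt{303} + 9 \cdot 8} = \left(1863 + \left(3840 - 19\right)\right) - \sqrt{-18 + 3 \sqrt{303} + 72} = \left(1863 + 3821\right) - \sqrt{54 + 3 \sqrt{303}} = 5684 - \sqrt{54 + 3 \sqrt{303}}$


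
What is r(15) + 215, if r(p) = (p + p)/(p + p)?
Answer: 216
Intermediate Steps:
r(p) = 1 (r(p) = (2*p)/((2*p)) = (2*p)*(1/(2*p)) = 1)
r(15) + 215 = 1 + 215 = 216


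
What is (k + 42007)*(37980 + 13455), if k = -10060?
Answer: 1643193945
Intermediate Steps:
(k + 42007)*(37980 + 13455) = (-10060 + 42007)*(37980 + 13455) = 31947*51435 = 1643193945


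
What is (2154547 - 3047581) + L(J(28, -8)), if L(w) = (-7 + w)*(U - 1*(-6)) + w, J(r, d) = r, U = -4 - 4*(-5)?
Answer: -892544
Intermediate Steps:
U = 16 (U = -4 + 20 = 16)
L(w) = -154 + 23*w (L(w) = (-7 + w)*(16 - 1*(-6)) + w = (-7 + w)*(16 + 6) + w = (-7 + w)*22 + w = (-154 + 22*w) + w = -154 + 23*w)
(2154547 - 3047581) + L(J(28, -8)) = (2154547 - 3047581) + (-154 + 23*28) = -893034 + (-154 + 644) = -893034 + 490 = -892544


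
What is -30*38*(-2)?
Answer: 2280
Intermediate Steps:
-30*38*(-2) = -1140*(-2) = 2280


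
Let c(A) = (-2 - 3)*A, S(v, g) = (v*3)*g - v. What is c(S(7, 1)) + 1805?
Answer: 1735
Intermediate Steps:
S(v, g) = -v + 3*g*v (S(v, g) = (3*v)*g - v = 3*g*v - v = -v + 3*g*v)
c(A) = -5*A
c(S(7, 1)) + 1805 = -35*(-1 + 3*1) + 1805 = -35*(-1 + 3) + 1805 = -35*2 + 1805 = -5*14 + 1805 = -70 + 1805 = 1735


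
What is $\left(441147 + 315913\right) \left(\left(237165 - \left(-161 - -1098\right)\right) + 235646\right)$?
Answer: $357236930440$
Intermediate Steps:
$\left(441147 + 315913\right) \left(\left(237165 - \left(-161 - -1098\right)\right) + 235646\right) = 757060 \left(\left(237165 - \left(-161 + 1098\right)\right) + 235646\right) = 757060 \left(\left(237165 - 937\right) + 235646\right) = 757060 \left(236228 + 235646\right) = 757060 \cdot 471874 = 357236930440$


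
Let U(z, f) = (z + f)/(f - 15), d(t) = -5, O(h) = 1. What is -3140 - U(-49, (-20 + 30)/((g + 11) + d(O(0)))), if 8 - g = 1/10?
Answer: -6239611/1985 ≈ -3143.4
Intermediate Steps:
g = 79/10 (g = 8 - 1/10 = 8 - 1*⅒ = 8 - ⅒ = 79/10 ≈ 7.9000)
U(z, f) = (f + z)/(-15 + f)
-3140 - U(-49, (-20 + 30)/((g + 11) + d(O(0)))) = -3140 - ((-20 + 30)/((79/10 + 11) - 5) - 49)/(-15 + (-20 + 30)/((79/10 + 11) - 5)) = -3140 - (10/(189/10 - 5) - 49)/(-15 + 10/(189/10 - 5)) = -3140 - (10/(139/10) - 49)/(-15 + 10/(139/10)) = -3140 - (10*(10/139) - 49)/(-15 + 10*(10/139)) = -3140 - (100/139 - 49)/(-15 + 100/139) = -3140 - (-6711)/((-1985/139)*139) = -3140 - (-139)*(-6711)/(1985*139) = -3140 - 1*6711/1985 = -3140 - 6711/1985 = -6239611/1985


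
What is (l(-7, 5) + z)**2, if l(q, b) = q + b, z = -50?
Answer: 2704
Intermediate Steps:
l(q, b) = b + q
(l(-7, 5) + z)**2 = ((5 - 7) - 50)**2 = (-2 - 50)**2 = (-52)**2 = 2704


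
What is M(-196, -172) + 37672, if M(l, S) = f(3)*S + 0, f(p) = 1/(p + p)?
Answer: 112930/3 ≈ 37643.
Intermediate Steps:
f(p) = 1/(2*p)
M(l, S) = S/6 (M(l, S) = ((½)/3)*S + 0 = ((½)*(⅓))*S + 0 = S/6 + 0 = S/6)
M(-196, -172) + 37672 = (⅙)*(-172) + 37672 = -86/3 + 37672 = 112930/3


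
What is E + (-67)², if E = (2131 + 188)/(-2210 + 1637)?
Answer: 856626/191 ≈ 4485.0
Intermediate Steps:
E = -773/191 (E = 2319/(-573) = 2319*(-1/573) = -773/191 ≈ -4.0471)
E + (-67)² = -773/191 + (-67)² = -773/191 + 4489 = 856626/191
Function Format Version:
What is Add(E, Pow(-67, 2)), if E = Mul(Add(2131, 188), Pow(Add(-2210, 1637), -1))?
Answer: Rational(856626, 191) ≈ 4485.0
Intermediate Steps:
E = Rational(-773, 191) (E = Mul(2319, Pow(-573, -1)) = Mul(2319, Rational(-1, 573)) = Rational(-773, 191) ≈ -4.0471)
Add(E, Pow(-67, 2)) = Add(Rational(-773, 191), Pow(-67, 2)) = Add(Rational(-773, 191), 4489) = Rational(856626, 191)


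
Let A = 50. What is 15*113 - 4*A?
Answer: 1495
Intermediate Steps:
15*113 - 4*A = 15*113 - 4*50 = 1695 - 200 = 1495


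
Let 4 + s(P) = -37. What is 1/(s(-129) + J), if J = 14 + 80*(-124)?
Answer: -1/9947 ≈ -0.00010053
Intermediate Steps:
s(P) = -41 (s(P) = -4 - 37 = -41)
J = -9906 (J = 14 - 9920 = -9906)
1/(s(-129) + J) = 1/(-41 - 9906) = 1/(-9947) = -1/9947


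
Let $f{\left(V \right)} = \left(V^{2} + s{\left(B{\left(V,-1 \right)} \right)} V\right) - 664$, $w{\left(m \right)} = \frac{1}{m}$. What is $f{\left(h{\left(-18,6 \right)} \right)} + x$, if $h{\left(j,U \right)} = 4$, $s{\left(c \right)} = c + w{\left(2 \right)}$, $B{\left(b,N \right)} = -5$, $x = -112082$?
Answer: $-112748$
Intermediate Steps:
$s{\left(c \right)} = \frac{1}{2} + c$ ($s{\left(c \right)} = c + \frac{1}{2} = \frac{1}{2} + c$)
$f{\left(V \right)} = -664 + V^{2} - \frac{9 V}{2}$ ($f{\left(V \right)} = \left(V^{2} + \left(\frac{1}{2} - 5\right) V\right) - 664 = \left(V^{2} - \frac{9 V}{2}\right) - 664 = -664 + V^{2} - \frac{9 V}{2}$)
$f{\left(h{\left(-18,6 \right)} \right)} + x = \left(-664 + 4^{2} - 18\right) - 112082 = \left(-664 + 16 - 18\right) - 112082 = -666 - 112082 = -112748$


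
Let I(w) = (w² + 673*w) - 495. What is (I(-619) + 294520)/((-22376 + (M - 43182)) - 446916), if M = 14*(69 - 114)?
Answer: -260599/513104 ≈ -0.50789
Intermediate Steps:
I(w) = -495 + w² + 673*w
M = -630 (M = 14*(-45) = -630)
(I(-619) + 294520)/((-22376 + (M - 43182)) - 446916) = ((-495 + (-619)² + 673*(-619)) + 294520)/((-22376 + (-630 - 43182)) - 446916) = ((-495 + 383161 - 416587) + 294520)/((-22376 - 43812) - 446916) = (-33921 + 294520)/(-66188 - 446916) = 260599/(-513104) = 260599*(-1/513104) = -260599/513104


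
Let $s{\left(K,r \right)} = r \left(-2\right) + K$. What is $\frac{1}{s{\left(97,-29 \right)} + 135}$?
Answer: $\frac{1}{290} \approx 0.0034483$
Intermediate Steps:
$s{\left(K,r \right)} = K - 2 r$ ($s{\left(K,r \right)} = - 2 r + K = K - 2 r$)
$\frac{1}{s{\left(97,-29 \right)} + 135} = \frac{1}{\left(97 - -58\right) + 135} = \frac{1}{\left(97 + 58\right) + 135} = \frac{1}{155 + 135} = \frac{1}{290}$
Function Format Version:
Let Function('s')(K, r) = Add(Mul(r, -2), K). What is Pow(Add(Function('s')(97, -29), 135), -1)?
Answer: Rational(1, 290) ≈ 0.0034483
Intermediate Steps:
Function('s')(K, r) = Add(K, Mul(-2, r)) (Function('s')(K, r) = Add(Mul(-2, r), K) = Add(K, Mul(-2, r)))
Pow(Add(Function('s')(97, -29), 135), -1) = Pow(Add(Add(97, Mul(-2, -29)), 135), -1) = Pow(Add(Add(97, 58), 135), -1) = Pow(Add(155, 135), -1) = Pow(290, -1) = Rational(1, 290)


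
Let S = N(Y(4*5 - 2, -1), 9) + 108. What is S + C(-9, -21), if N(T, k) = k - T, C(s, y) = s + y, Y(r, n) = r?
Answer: 69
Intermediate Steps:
S = 99 (S = (9 - (4*5 - 2)) + 108 = (9 - (20 - 2)) + 108 = (9 - 1*18) + 108 = (9 - 18) + 108 = -9 + 108 = 99)
S + C(-9, -21) = 99 + (-9 - 21) = 99 - 30 = 69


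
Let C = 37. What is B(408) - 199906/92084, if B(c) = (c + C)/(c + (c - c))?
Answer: -10146067/9392568 ≈ -1.0802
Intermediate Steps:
B(c) = (37 + c)/c (B(c) = (c + 37)/(c + (c - c)) = (37 + c)/(c + 0) = (37 + c)/c)
B(408) - 199906/92084 = (37 + 408)/408 - 199906/92084 = (1/408)*445 - 199906*1/92084 = 445/408 - 99953/46042 = -10146067/9392568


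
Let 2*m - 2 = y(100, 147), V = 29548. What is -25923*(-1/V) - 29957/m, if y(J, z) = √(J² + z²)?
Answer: 4359974159/933864540 - 59914*√31609/31605 ≈ -332.37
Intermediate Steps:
m = 1 + √31609/2 (m = 1 + √(100² + 147²)/2 = 1 + √(10000 + 21609)/2 = 1 + √31609/2 ≈ 89.895)
-25923*(-1/V) - 29957/m = -25923/((-1*29548)) - 29957/(1 + √31609/2) = -25923/(-29548) - 29957/(1 + √31609/2) = -25923*(-1/29548) - 29957/(1 + √31609/2) = 25923/29548 - 29957/(1 + √31609/2)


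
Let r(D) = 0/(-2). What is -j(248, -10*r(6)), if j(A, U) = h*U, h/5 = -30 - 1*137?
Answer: 0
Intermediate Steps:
h = -835 (h = 5*(-30 - 1*137) = 5*(-30 - 137) = 5*(-167) = -835)
r(D) = 0 (r(D) = 0*(-½) = 0)
j(A, U) = -835*U
-j(248, -10*r(6)) = -(-835)*(-10*0) = -(-835)*0 = -1*0 = 0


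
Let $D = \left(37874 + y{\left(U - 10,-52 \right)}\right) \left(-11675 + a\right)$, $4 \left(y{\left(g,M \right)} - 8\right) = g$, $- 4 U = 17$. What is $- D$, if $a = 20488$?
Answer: $- \frac{5341162715}{16} \approx -3.3382 \cdot 10^{8}$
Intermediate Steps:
$U = - \frac{17}{4}$ ($U = \left(- \frac{1}{4}\right) 17 = - \frac{17}{4} \approx -4.25$)
$y{\left(g,M \right)} = 8 + \frac{g}{4}$
$D = \frac{5341162715}{16}$ ($D = \left(37874 + \left(8 + \frac{- \frac{17}{4} - 10}{4}\right)\right) \left(-11675 + 20488\right) = \left(37874 + \left(8 + \frac{1}{4} \left(- \frac{57}{4}\right)\right)\right) 8813 = \left(37874 + \left(8 - \frac{57}{16}\right)\right) 8813 = \left(37874 + \frac{71}{16}\right) 8813 = \frac{606055}{16} \cdot 8813 = \frac{5341162715}{16} \approx 3.3382 \cdot 10^{8}$)
$- D = \left(-1\right) \frac{5341162715}{16} = - \frac{5341162715}{16}$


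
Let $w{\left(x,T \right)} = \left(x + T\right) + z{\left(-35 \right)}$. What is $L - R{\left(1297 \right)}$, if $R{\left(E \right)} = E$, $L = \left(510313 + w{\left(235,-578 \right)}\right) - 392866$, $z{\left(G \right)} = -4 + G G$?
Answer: $117028$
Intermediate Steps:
$z{\left(G \right)} = -4 + G^{2}$
$w{\left(x,T \right)} = 1221 + T + x$ ($w{\left(x,T \right)} = \left(x + T\right) - \left(4 - \left(-35\right)^{2}\right) = \left(T + x\right) + \left(-4 + 1225\right) = \left(T + x\right) + 1221 = 1221 + T + x$)
$L = 118325$ ($L = \left(510313 + \left(1221 - 578 + 235\right)\right) - 392866 = \left(510313 + 878\right) - 392866 = 511191 - 392866 = 118325$)
$L - R{\left(1297 \right)} = 118325 - 1297 = 117028$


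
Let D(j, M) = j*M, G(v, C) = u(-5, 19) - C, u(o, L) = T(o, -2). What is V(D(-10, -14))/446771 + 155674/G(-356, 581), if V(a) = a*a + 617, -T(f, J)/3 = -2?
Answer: -69539003879/256893325 ≈ -270.69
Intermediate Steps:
T(f, J) = 6 (T(f, J) = -3*(-2) = 6)
u(o, L) = 6
G(v, C) = 6 - C
D(j, M) = M*j
V(a) = 617 + a² (V(a) = a² + 617 = 617 + a²)
V(D(-10, -14))/446771 + 155674/G(-356, 581) = (617 + (-14*(-10))²)/446771 + 155674/(6 - 1*581) = (617 + 140²)*(1/446771) + 155674/(6 - 581) = (617 + 19600)*(1/446771) + 155674/(-575) = 20217*(1/446771) + 155674*(-1/575) = 20217/446771 - 155674/575 = -69539003879/256893325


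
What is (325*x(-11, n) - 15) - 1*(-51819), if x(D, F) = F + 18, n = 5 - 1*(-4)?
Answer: 60579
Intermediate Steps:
n = 9 (n = 5 + 4 = 9)
x(D, F) = 18 + F
(325*x(-11, n) - 15) - 1*(-51819) = (325*(18 + 9) - 15) - 1*(-51819) = (325*27 - 15) + 51819 = (8775 - 15) + 51819 = 8760 + 51819 = 60579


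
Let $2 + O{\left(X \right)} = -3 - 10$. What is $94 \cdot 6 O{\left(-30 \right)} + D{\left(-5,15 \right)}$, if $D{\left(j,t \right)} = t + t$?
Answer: $-8430$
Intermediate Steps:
$D{\left(j,t \right)} = 2 t$
$O{\left(X \right)} = -15$ ($O{\left(X \right)} = -2 - 13 = -15$)
$94 \cdot 6 O{\left(-30 \right)} + D{\left(-5,15 \right)} = 94 \cdot 6 \left(-15\right) + 2 \cdot 15 = 564 \left(-15\right) + 30 = -8460 + 30 = -8430$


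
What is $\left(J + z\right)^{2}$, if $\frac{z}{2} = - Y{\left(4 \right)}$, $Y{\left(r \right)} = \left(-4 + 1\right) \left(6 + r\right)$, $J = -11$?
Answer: $2401$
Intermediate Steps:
$Y{\left(r \right)} = -18 - 3 r$ ($Y{\left(r \right)} = - 3 \left(6 + r\right) = -18 - 3 r$)
$z = 60$ ($z = 2 \left(- (-18 - 12)\right) = 2 \left(\left(-1\right) \left(-30\right)\right) = 2 \cdot 30 = 60$)
$\left(J + z\right)^{2} = \left(-11 + 60\right)^{2} = 49^{2} = 2401$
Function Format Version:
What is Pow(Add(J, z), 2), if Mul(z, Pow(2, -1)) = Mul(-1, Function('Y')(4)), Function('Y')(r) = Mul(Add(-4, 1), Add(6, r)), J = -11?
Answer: 2401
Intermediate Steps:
Function('Y')(r) = Add(-18, Mul(-3, r)) (Function('Y')(r) = Mul(-3, Add(6, r)) = Add(-18, Mul(-3, r)))
z = 60 (z = Mul(2, Mul(-1, Add(-18, Mul(-3, 4)))) = Mul(2, Mul(-1, Add(-18, -12))) = Mul(2, Mul(-1, -30)) = Mul(2, 30) = 60)
Pow(Add(J, z), 2) = Pow(Add(-11, 60), 2) = Pow(49, 2) = 2401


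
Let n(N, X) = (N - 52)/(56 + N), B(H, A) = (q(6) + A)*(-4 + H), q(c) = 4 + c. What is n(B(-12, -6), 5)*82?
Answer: 1189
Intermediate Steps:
B(H, A) = (-4 + H)*(10 + A) (B(H, A) = ((4 + 6) + A)*(-4 + H) = (10 + A)*(-4 + H) = (-4 + H)*(10 + A))
n(N, X) = (-52 + N)/(56 + N)
n(B(-12, -6), 5)*82 = ((-52 + (-40 - 4*(-6) + 10*(-12) - 6*(-12)))/(56 + (-40 - 4*(-6) + 10*(-12) - 6*(-12))))*82 = ((-52 + (-40 + 24 - 120 + 72))/(56 + (-40 + 24 - 120 + 72)))*82 = ((-52 - 64)/(56 - 64))*82 = (-116/(-8))*82 = -⅛*(-116)*82 = (29/2)*82 = 1189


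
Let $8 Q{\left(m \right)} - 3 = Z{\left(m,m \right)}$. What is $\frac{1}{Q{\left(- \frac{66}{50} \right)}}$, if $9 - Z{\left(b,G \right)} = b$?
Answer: $\frac{200}{333} \approx 0.6006$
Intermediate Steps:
$Z{\left(b,G \right)} = 9 - b$
$Q{\left(m \right)} = \frac{3}{2} - \frac{m}{8}$ ($Q{\left(m \right)} = \frac{3}{8} + \frac{9 - m}{8} = \frac{3}{8} - \left(- \frac{9}{8} + \frac{m}{8}\right) = \frac{3}{2} - \frac{m}{8}$)
$\frac{1}{Q{\left(- \frac{66}{50} \right)}} = \frac{1}{\frac{3}{2} - \frac{\left(-66\right) \frac{1}{50}}{8}} = \frac{1}{\frac{3}{2} - - \frac{33}{200}} = \frac{1}{\frac{3}{2} + \frac{33}{200}} = \frac{1}{\frac{333}{200}} = \frac{200}{333}$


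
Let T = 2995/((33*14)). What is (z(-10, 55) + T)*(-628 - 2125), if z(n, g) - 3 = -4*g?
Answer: 267754027/462 ≈ 5.7955e+5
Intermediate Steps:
z(n, g) = 3 - 4*g
T = 2995/462 ≈ 6.4827
(z(-10, 55) + T)*(-628 - 2125) = ((3 - 4*55) + 2995/462)*(-628 - 2125) = ((3 - 220) + 2995/462)*(-2753) = (-217 + 2995/462)*(-2753) = -97259/462*(-2753) = 267754027/462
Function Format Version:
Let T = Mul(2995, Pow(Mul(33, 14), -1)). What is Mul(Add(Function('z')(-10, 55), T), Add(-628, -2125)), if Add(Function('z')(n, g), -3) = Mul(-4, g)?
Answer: Rational(267754027, 462) ≈ 5.7955e+5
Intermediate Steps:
Function('z')(n, g) = Add(3, Mul(-4, g))
T = Rational(2995, 462) (T = Mul(2995, Pow(462, -1)) = Mul(2995, Rational(1, 462)) = Rational(2995, 462) ≈ 6.4827)
Mul(Add(Function('z')(-10, 55), T), Add(-628, -2125)) = Mul(Add(Add(3, Mul(-4, 55)), Rational(2995, 462)), Add(-628, -2125)) = Mul(Add(Add(3, -220), Rational(2995, 462)), -2753) = Mul(Add(-217, Rational(2995, 462)), -2753) = Mul(Rational(-97259, 462), -2753) = Rational(267754027, 462)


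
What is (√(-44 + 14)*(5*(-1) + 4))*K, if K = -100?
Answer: 100*I*√30 ≈ 547.72*I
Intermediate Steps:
(√(-44 + 14)*(5*(-1) + 4))*K = (√(-44 + 14)*(5*(-1) + 4))*(-100) = (√(-30)*(-5 + 4))*(-100) = ((I*√30)*(-1))*(-100) = -I*√30*(-100) = 100*I*√30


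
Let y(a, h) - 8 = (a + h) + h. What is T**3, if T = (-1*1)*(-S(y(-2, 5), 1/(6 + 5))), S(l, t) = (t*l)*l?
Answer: 16777216/1331 ≈ 12605.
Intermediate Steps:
y(a, h) = 8 + a + 2*h (y(a, h) = 8 + ((a + h) + h) = 8 + (a + 2*h) = 8 + a + 2*h)
S(l, t) = t*l**2 (S(l, t) = (l*t)*l = t*l**2)
T = 256/11 (T = (-1*1)*(-(8 - 2 + 2*5)**2/(6 + 5)) = -(-1)*(8 - 2 + 10)**2/11 = -(-1)*(1/11)*16**2 = -(-1)*(1/11)*256 = -(-1)*256/11 = -1*(-256/11) = 256/11 ≈ 23.273)
T**3 = (256/11)**3 = 16777216/1331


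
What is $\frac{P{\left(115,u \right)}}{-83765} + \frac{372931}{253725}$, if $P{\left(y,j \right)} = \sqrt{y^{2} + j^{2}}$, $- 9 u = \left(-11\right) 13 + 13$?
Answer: $\frac{372931}{253725} - \frac{5 \sqrt{1741}}{150777} \approx 1.4684$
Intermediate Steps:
$u = \frac{130}{9}$ ($u = - \frac{\left(-11\right) 13 + 13}{9} = - \frac{-143 + 13}{9} = \left(- \frac{1}{9}\right) \left(-130\right) = \frac{130}{9} \approx 14.444$)
$P{\left(y,j \right)} = \sqrt{j^{2} + y^{2}}$
$\frac{P{\left(115,u \right)}}{-83765} + \frac{372931}{253725} = \frac{\sqrt{\left(\frac{130}{9}\right)^{2} + 115^{2}}}{-83765} + \frac{372931}{253725} = \sqrt{\frac{16900}{81} + 13225} \left(- \frac{1}{83765}\right) + 372931 \cdot \frac{1}{253725} = \sqrt{\frac{1088125}{81}} \left(- \frac{1}{83765}\right) + \frac{372931}{253725} = \frac{25 \sqrt{1741}}{9} \left(- \frac{1}{83765}\right) + \frac{372931}{253725} = - \frac{5 \sqrt{1741}}{150777} + \frac{372931}{253725} = \frac{372931}{253725} - \frac{5 \sqrt{1741}}{150777}$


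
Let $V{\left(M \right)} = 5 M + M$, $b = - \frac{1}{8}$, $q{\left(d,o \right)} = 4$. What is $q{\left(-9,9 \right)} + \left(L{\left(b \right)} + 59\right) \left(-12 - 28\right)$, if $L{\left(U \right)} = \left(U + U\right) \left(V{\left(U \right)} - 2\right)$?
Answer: $- \frac{4767}{2} \approx -2383.5$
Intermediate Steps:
$b = - \frac{1}{8}$ ($b = \left(-1\right) \frac{1}{8} = - \frac{1}{8} \approx -0.125$)
$V{\left(M \right)} = 6 M$
$L{\left(U \right)} = 2 U \left(-2 + 6 U\right)$ ($L{\left(U \right)} = \left(U + U\right) \left(6 U - 2\right) = 2 U \left(-2 + 6 U\right)$)
$q{\left(-9,9 \right)} + \left(L{\left(b \right)} + 59\right) \left(-12 - 28\right) = 4 + \left(4 \left(- \frac{1}{8}\right) \left(-1 + 3 \left(- \frac{1}{8}\right)\right) + 59\right) \left(-12 - 28\right) = 4 + \left(4 \left(- \frac{1}{8}\right) \left(-1 - \frac{3}{8}\right) + 59\right) \left(-40\right) = 4 + \left(4 \left(- \frac{1}{8}\right) \left(- \frac{11}{8}\right) + 59\right) \left(-40\right) = 4 + \left(\frac{11}{16} + 59\right) \left(-40\right) = 4 + \frac{955}{16} \left(-40\right) = 4 - \frac{4775}{2} = - \frac{4767}{2}$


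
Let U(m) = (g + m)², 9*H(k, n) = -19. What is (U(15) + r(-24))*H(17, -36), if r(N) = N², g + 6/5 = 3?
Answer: -45296/25 ≈ -1811.8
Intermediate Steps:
g = 9/5 (g = -6/5 + 3 = 9/5 ≈ 1.8000)
H(k, n) = -19/9 (H(k, n) = (⅑)*(-19) = -19/9)
U(m) = (9/5 + m)²
(U(15) + r(-24))*H(17, -36) = ((9 + 5*15)²/25 + (-24)²)*(-19/9) = ((9 + 75)²/25 + 576)*(-19/9) = ((1/25)*84² + 576)*(-19/9) = ((1/25)*7056 + 576)*(-19/9) = (7056/25 + 576)*(-19/9) = (21456/25)*(-19/9) = -45296/25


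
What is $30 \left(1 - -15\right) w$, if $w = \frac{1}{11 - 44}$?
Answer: $- \frac{160}{11} \approx -14.545$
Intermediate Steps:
$w = - \frac{1}{33}$ ($w = \frac{1}{11 - 44} = \frac{1}{-33} = - \frac{1}{33} \approx -0.030303$)
$30 \left(1 - -15\right) w = 30 \left(1 - -15\right) \left(- \frac{1}{33}\right) = 30 \left(1 + 15\right) \left(- \frac{1}{33}\right) = 30 \cdot 16 \left(- \frac{1}{33}\right) = 480 \left(- \frac{1}{33}\right) = - \frac{160}{11}$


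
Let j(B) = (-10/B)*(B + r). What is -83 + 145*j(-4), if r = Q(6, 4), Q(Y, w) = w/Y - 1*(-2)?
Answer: -1699/3 ≈ -566.33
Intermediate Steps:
Q(Y, w) = 2 + w/Y (Q(Y, w) = w/Y + 2 = 2 + w/Y)
r = 8/3 (r = 2 + 4/6 = 2 + 4*(⅙) = 2 + ⅔ = 8/3 ≈ 2.6667)
j(B) = -10*(8/3 + B)/B (j(B) = (-10/B)*(B + 8/3) = (-10/B)*(8/3 + B) = -10*(8/3 + B)/B)
-83 + 145*j(-4) = -83 + 145*(-10 - 80/3/(-4)) = -83 + 145*(-10 - 80/3*(-¼)) = -83 + 145*(-10 + 20/3) = -83 + 145*(-10/3) = -83 - 1450/3 = -1699/3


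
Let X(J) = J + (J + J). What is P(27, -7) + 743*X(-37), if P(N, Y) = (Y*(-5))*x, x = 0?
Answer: -82473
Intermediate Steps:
P(N, Y) = 0 (P(N, Y) = (Y*(-5))*0 = -5*Y*0 = 0)
X(J) = 3*J (X(J) = J + 2*J = 3*J)
P(27, -7) + 743*X(-37) = 0 + 743*(3*(-37)) = 0 + 743*(-111) = 0 - 82473 = -82473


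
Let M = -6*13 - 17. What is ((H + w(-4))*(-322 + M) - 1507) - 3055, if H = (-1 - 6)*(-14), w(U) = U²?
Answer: -52100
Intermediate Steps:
M = -95 (M = -78 - 17 = -95)
H = 98 (H = -7*(-14) = 98)
((H + w(-4))*(-322 + M) - 1507) - 3055 = ((98 + (-4)²)*(-322 - 95) - 1507) - 3055 = ((98 + 16)*(-417) - 1507) - 3055 = (114*(-417) - 1507) - 3055 = (-47538 - 1507) - 3055 = -49045 - 3055 = -52100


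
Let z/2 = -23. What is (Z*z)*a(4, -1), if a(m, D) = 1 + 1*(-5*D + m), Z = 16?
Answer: -7360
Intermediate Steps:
a(m, D) = 1 + m - 5*D (a(m, D) = 1 + 1*(m - 5*D) = 1 + (m - 5*D) = 1 + m - 5*D)
z = -46 (z = 2*(-23) = -46)
(Z*z)*a(4, -1) = (16*(-46))*(1 + 4 - 5*(-1)) = -736*(1 + 4 + 5) = -736*10 = -7360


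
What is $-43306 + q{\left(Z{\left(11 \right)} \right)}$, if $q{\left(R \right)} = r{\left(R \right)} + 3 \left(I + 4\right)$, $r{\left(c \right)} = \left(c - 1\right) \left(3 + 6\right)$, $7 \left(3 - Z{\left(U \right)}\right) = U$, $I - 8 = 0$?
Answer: $- \frac{302863}{7} \approx -43266.0$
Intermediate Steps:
$I = 8$ ($I = 8 + 0 = 8$)
$Z{\left(U \right)} = 3 - \frac{U}{7}$
$r{\left(c \right)} = -9 + 9 c$ ($r{\left(c \right)} = \left(-1 + c\right) 9 = -9 + 9 c$)
$q{\left(R \right)} = 27 + 9 R$ ($q{\left(R \right)} = \left(-9 + 9 R\right) + 3 \left(8 + 4\right) = \left(-9 + 9 R\right) + 3 \cdot 12 = \left(-9 + 9 R\right) + 36 = 27 + 9 R$)
$-43306 + q{\left(Z{\left(11 \right)} \right)} = -43306 + \left(27 + 9 \left(3 - \frac{11}{7}\right)\right) = -43306 + \left(27 + 9 \cdot \frac{10}{7}\right) = -43306 + \left(27 + \frac{90}{7}\right) = -43306 + \frac{279}{7} = - \frac{302863}{7}$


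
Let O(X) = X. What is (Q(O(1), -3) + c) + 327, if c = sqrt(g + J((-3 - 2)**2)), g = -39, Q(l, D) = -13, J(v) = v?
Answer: 314 + I*sqrt(14) ≈ 314.0 + 3.7417*I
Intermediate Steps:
c = I*sqrt(14) (c = sqrt(-39 + (-3 - 2)**2) = sqrt(-39 + (-5)**2) = sqrt(-39 + 25) = sqrt(-14) = I*sqrt(14) ≈ 3.7417*I)
(Q(O(1), -3) + c) + 327 = (-13 + I*sqrt(14)) + 327 = 314 + I*sqrt(14)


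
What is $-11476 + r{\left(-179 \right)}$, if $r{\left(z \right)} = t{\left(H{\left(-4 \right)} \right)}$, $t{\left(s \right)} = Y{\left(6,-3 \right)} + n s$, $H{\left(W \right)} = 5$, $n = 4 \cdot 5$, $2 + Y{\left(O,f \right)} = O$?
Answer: $-11372$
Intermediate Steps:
$Y{\left(O,f \right)} = -2 + O$
$n = 20$
$t{\left(s \right)} = 4 + 20 s$ ($t{\left(s \right)} = \left(-2 + 6\right) + 20 s = 4 + 20 s$)
$r{\left(z \right)} = 104$ ($r{\left(z \right)} = 4 + 20 \cdot 5 = 4 + 100 = 104$)
$-11476 + r{\left(-179 \right)} = -11476 + 104 = -11372$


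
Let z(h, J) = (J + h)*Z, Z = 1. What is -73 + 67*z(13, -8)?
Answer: 262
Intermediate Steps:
z(h, J) = J + h (z(h, J) = (J + h)*1 = J + h)
-73 + 67*z(13, -8) = -73 + 67*(-8 + 13) = -73 + 67*5 = -73 + 335 = 262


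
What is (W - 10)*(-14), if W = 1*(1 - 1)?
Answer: 140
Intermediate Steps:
W = 0 (W = 1*0 = 0)
(W - 10)*(-14) = (0 - 10)*(-14) = -10*(-14) = 140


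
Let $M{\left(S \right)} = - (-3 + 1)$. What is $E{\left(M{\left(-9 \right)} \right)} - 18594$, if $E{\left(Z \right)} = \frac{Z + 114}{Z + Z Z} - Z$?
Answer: $- \frac{55730}{3} \approx -18577.0$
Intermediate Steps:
$M{\left(S \right)} = 2$ ($M{\left(S \right)} = \left(-1\right) \left(-2\right) = 2$)
$E{\left(Z \right)} = - Z + \frac{114 + Z}{Z + Z^{2}}$ ($E{\left(Z \right)} = \frac{114 + Z}{Z + Z^{2}} - Z = - Z + \frac{114 + Z}{Z + Z^{2}}$)
$E{\left(M{\left(-9 \right)} \right)} - 18594 = \frac{114 + 2 - 2^{2} - 2^{3}}{2 \left(1 + 2\right)} - 18594 = \frac{114 + 2 - 4 - 8}{2 \cdot 3} - 18594 = \frac{1}{2} \cdot \frac{1}{3} \left(114 + 2 - 4 - 8\right) - 18594 = \frac{1}{2} \cdot \frac{1}{3} \cdot 104 - 18594 = \frac{52}{3} - 18594 = - \frac{55730}{3}$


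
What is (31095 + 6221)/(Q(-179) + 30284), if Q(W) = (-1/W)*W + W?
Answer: 9329/7526 ≈ 1.2396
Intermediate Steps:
Q(W) = -1 + W
(31095 + 6221)/(Q(-179) + 30284) = (31095 + 6221)/((-1 - 179) + 30284) = 37316/(-180 + 30284) = 37316/30104 = 37316*(1/30104) = 9329/7526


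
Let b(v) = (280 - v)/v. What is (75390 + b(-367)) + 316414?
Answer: 143791421/367 ≈ 3.9180e+5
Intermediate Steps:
b(v) = (280 - v)/v
(75390 + b(-367)) + 316414 = (75390 + (280 - 1*(-367))/(-367)) + 316414 = (75390 - (280 + 367)/367) + 316414 = (75390 - 1/367*647) + 316414 = (75390 - 647/367) + 316414 = 27667483/367 + 316414 = 143791421/367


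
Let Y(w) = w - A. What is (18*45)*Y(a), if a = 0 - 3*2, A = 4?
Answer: -8100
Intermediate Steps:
a = -6 (a = 0 - 6 = -6)
Y(w) = -4 + w (Y(w) = w - 1*4 = w - 4 = -4 + w)
(18*45)*Y(a) = (18*45)*(-4 - 6) = 810*(-10) = -8100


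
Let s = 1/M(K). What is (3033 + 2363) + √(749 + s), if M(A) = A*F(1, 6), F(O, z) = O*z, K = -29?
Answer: 5396 + 5*√907062/174 ≈ 5423.4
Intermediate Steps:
M(A) = 6*A (M(A) = A*(1*6) = A*6 = 6*A)
s = -1/174 (s = 1/(6*(-29)) = 1/(-174) = -1/174 ≈ -0.0057471)
(3033 + 2363) + √(749 + s) = (3033 + 2363) + √(749 - 1/174) = 5396 + √(130325/174) = 5396 + 5*√907062/174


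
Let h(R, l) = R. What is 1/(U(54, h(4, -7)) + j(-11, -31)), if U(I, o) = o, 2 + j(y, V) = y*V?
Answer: 1/343 ≈ 0.0029155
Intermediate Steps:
j(y, V) = -2 + V*y (j(y, V) = -2 + y*V = -2 + V*y)
1/(U(54, h(4, -7)) + j(-11, -31)) = 1/(4 + (-2 - 31*(-11))) = 1/(4 + (-2 + 341)) = 1/(4 + 339) = 1/343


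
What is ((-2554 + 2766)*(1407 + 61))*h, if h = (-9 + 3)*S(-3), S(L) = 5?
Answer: -9336480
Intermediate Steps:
h = -30 (h = (-9 + 3)*5 = -6*5 = -30)
((-2554 + 2766)*(1407 + 61))*h = ((-2554 + 2766)*(1407 + 61))*(-30) = (212*1468)*(-30) = 311216*(-30) = -9336480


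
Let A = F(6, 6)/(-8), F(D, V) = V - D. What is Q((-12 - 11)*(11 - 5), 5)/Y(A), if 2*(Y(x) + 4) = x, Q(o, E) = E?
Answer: -5/4 ≈ -1.2500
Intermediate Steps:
A = 0 (A = (6 - 1*6)/(-8) = (6 - 6)*(-⅛) = 0*(-⅛) = 0)
Y(x) = -4 + x/2
Q((-12 - 11)*(11 - 5), 5)/Y(A) = 5/(-4 + (½)*0) = 5/(-4 + 0) = 5/(-4) = 5*(-¼) = -5/4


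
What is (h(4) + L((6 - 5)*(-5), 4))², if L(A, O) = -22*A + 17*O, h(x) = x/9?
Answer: 2579236/81 ≈ 31842.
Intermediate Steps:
h(x) = x/9 (h(x) = x*(⅑) = x/9)
(h(4) + L((6 - 5)*(-5), 4))² = ((⅑)*4 + (-22*(6 - 5)*(-5) + 17*4))² = (4/9 + (-22*(-5) + 68))² = (4/9 + (110 + 68))² = (4/9 + 178)² = (1606/9)² = 2579236/81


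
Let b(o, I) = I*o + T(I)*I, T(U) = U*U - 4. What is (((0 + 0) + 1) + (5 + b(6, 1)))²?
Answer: 81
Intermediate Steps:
T(U) = -4 + U² (T(U) = U² - 4 = -4 + U²)
b(o, I) = I*o + I*(-4 + I²) (b(o, I) = I*o + (-4 + I²)*I = I*o + I*(-4 + I²))
(((0 + 0) + 1) + (5 + b(6, 1)))² = (((0 + 0) + 1) + (5 + 1*(-4 + 6 + 1²)))² = ((0 + 1) + (5 + 1*(-4 + 6 + 1)))² = (1 + (5 + 1*3))² = (1 + (5 + 3))² = (1 + 8)² = 9² = 81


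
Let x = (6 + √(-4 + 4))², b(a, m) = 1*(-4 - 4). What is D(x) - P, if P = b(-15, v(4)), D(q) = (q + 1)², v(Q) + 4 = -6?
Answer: 1377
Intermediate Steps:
v(Q) = -10 (v(Q) = -4 - 6 = -10)
b(a, m) = -8 (b(a, m) = 1*(-8) = -8)
x = 36 (x = (6 + √0)² = (6 + 0)² = 6² = 36)
D(q) = (1 + q)²
P = -8
D(x) - P = (1 + 36)² - 1*(-8) = 37² + 8 = 1369 + 8 = 1377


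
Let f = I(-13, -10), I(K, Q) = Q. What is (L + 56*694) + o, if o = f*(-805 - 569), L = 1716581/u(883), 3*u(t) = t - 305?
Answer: 35554855/578 ≈ 61514.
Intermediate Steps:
u(t) = -305/3 + t/3 (u(t) = (t - 305)/3 = (-305 + t)/3 = -305/3 + t/3)
f = -10
L = 5149743/578 (L = 1716581/(-305/3 + (⅓)*883) = 1716581/(-305/3 + 883/3) = 1716581/(578/3) = 1716581*(3/578) = 5149743/578 ≈ 8909.6)
o = 13740 (o = -10*(-805 - 569) = -10*(-1374) = 13740)
(L + 56*694) + o = (5149743/578 + 56*694) + 13740 = (5149743/578 + 38864) + 13740 = 27613135/578 + 13740 = 35554855/578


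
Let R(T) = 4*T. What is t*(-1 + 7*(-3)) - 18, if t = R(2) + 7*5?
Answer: -964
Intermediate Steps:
t = 43 (t = 4*2 + 7*5 = 8 + 35 = 43)
t*(-1 + 7*(-3)) - 18 = 43*(-1 + 7*(-3)) - 18 = 43*(-1 - 21) - 18 = 43*(-22) - 18 = -946 - 18 = -964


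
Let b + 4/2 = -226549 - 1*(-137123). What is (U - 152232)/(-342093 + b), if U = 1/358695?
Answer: 54604857239/154784425095 ≈ 0.35278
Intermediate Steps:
U = 1/358695 ≈ 2.7879e-6
b = -89428 (b = -2 + (-226549 - 1*(-137123)) = -2 + (-226549 + 137123) = -2 - 89426 = -89428)
(U - 152232)/(-342093 + b) = (1/358695 - 152232)/(-342093 - 89428) = -54604857239/358695/(-431521) = -54604857239/358695*(-1/431521) = 54604857239/154784425095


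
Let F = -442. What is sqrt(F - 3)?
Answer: I*sqrt(445) ≈ 21.095*I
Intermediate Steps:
sqrt(F - 3) = sqrt(-442 - 3) = sqrt(-445) = I*sqrt(445)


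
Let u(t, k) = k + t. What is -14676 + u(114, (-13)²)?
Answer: -14393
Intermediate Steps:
-14676 + u(114, (-13)²) = -14676 + ((-13)² + 114) = -14676 + (169 + 114) = -14676 + 283 = -14393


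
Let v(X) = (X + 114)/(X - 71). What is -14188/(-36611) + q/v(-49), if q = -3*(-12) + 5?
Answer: -35840780/475943 ≈ -75.305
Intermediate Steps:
q = 41 (q = 36 + 5 = 41)
v(X) = (114 + X)/(-71 + X)
-14188/(-36611) + q/v(-49) = -14188/(-36611) + 41/(((114 - 49)/(-71 - 49))) = -14188*(-1/36611) + 41/((65/(-120))) = 14188/36611 + 41/((-1/120*65)) = 14188/36611 + 41/(-13/24) = 14188/36611 + 41*(-24/13) = 14188/36611 - 984/13 = -35840780/475943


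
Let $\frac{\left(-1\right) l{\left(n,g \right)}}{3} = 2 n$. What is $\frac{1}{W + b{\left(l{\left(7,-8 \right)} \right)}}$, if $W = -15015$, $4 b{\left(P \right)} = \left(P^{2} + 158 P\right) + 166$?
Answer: $- \frac{2}{32383} \approx -6.1761 \cdot 10^{-5}$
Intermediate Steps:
$l{\left(n,g \right)} = - 6 n$ ($l{\left(n,g \right)} = - 3 \cdot 2 n = - 6 n$)
$b{\left(P \right)} = \frac{83}{2} + \frac{P^{2}}{4} + \frac{79 P}{2}$ ($b{\left(P \right)} = \frac{\left(P^{2} + 158 P\right) + 166}{4} = \frac{166 + P^{2} + 158 P}{4} = \frac{83}{2} + \frac{P^{2}}{4} + \frac{79 P}{2}$)
$\frac{1}{W + b{\left(l{\left(7,-8 \right)} \right)}} = \frac{1}{-15015 + \left(\frac{83}{2} + \frac{\left(\left(-6\right) 7\right)^{2}}{4} + \frac{79 \left(\left(-6\right) 7\right)}{2}\right)} = \frac{1}{-15015 + \left(\frac{83}{2} + \frac{\left(-42\right)^{2}}{4} + \frac{79}{2} \left(-42\right)\right)} = \frac{1}{-15015 + \left(\frac{83}{2} + \frac{1}{4} \cdot 1764 - 1659\right)} = \frac{1}{-15015 + \left(\frac{83}{2} + 441 - 1659\right)} = \frac{1}{-15015 - \frac{2353}{2}} = \frac{1}{- \frac{32383}{2}} = - \frac{2}{32383}$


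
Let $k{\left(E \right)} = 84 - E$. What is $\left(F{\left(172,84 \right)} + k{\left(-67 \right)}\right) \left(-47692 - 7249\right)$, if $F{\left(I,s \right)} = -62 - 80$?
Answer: $-494469$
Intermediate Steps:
$F{\left(I,s \right)} = -142$
$\left(F{\left(172,84 \right)} + k{\left(-67 \right)}\right) \left(-47692 - 7249\right) = \left(-142 + \left(84 - -67\right)\right) \left(-47692 - 7249\right) = \left(-142 + \left(84 + 67\right)\right) \left(-54941\right) = \left(-142 + 151\right) \left(-54941\right) = 9 \left(-54941\right) = -494469$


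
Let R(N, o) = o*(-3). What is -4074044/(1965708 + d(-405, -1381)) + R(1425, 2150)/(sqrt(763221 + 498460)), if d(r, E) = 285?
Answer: -4074044/1965993 - 6450*sqrt(1261681)/1261681 ≈ -7.8145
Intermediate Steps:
R(N, o) = -3*o
-4074044/(1965708 + d(-405, -1381)) + R(1425, 2150)/(sqrt(763221 + 498460)) = -4074044/(1965708 + 285) + (-3*2150)/(sqrt(763221 + 498460)) = -4074044/1965993 - 6450*sqrt(1261681)/1261681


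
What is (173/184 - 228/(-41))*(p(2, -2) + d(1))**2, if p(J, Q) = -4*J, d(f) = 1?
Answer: 2403205/7544 ≈ 318.56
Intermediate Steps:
(173/184 - 228/(-41))*(p(2, -2) + d(1))**2 = (173/184 - 228/(-41))*(-4*2 + 1)**2 = (173*(1/184) - 228*(-1/41))*(-8 + 1)**2 = (173/184 + 228/41)*(-7)**2 = (49045/7544)*49 = 2403205/7544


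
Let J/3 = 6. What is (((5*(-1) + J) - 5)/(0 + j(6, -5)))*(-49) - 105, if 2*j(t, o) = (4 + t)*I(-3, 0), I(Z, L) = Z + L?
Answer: -1183/15 ≈ -78.867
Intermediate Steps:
J = 18 (J = 3*6 = 18)
I(Z, L) = L + Z
j(t, o) = -6 - 3*t/2 (j(t, o) = ((4 + t)*(0 - 3))/2 = ((4 + t)*(-3))/2 = (-12 - 3*t)/2 = -6 - 3*t/2)
(((5*(-1) + J) - 5)/(0 + j(6, -5)))*(-49) - 105 = (((5*(-1) + 18) - 5)/(0 + (-6 - 3/2*6)))*(-49) - 105 = (((-5 + 18) - 5)/(0 + (-6 - 9)))*(-49) - 105 = ((13 - 5)/(0 - 15))*(-49) - 105 = (8/(-15))*(-49) - 105 = (8*(-1/15))*(-49) - 105 = -8/15*(-49) - 105 = 392/15 - 105 = -1183/15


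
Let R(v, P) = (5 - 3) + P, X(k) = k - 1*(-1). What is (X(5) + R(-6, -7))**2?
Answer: 1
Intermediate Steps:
X(k) = 1 + k (X(k) = k + 1 = 1 + k)
R(v, P) = 2 + P
(X(5) + R(-6, -7))**2 = ((1 + 5) + (2 - 7))**2 = (6 - 5)**2 = 1**2 = 1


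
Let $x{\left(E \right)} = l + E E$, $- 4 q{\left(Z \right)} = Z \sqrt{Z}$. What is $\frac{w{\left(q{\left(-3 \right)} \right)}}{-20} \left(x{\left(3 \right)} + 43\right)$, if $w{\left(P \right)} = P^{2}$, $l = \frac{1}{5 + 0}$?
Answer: $\frac{7047}{1600} \approx 4.4044$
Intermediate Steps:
$q{\left(Z \right)} = - \frac{Z^{\frac{3}{2}}}{4}$ ($q{\left(Z \right)} = - \frac{Z \sqrt{Z}}{4} = - \frac{Z^{\frac{3}{2}}}{4}$)
$l = \frac{1}{5} \approx 0.2$
$x{\left(E \right)} = \frac{1}{5} + E^{2}$ ($x{\left(E \right)} = \frac{1}{5} + E E = \frac{1}{5} + E^{2}$)
$\frac{w{\left(q{\left(-3 \right)} \right)}}{-20} \left(x{\left(3 \right)} + 43\right) = \frac{\left(- \frac{\left(-3\right)^{\frac{3}{2}}}{4}\right)^{2}}{-20} \left(\left(\frac{1}{5} + 3^{2}\right) + 43\right) = \left(- \frac{\left(-3\right) i \sqrt{3}}{4}\right)^{2} \left(- \frac{1}{20}\right) \left(\left(\frac{1}{5} + 9\right) + 43\right) = \left(\frac{3 i \sqrt{3}}{4}\right)^{2} \left(- \frac{1}{20}\right) \left(\frac{46}{5} + 43\right) = \left(- \frac{27}{16}\right) \left(- \frac{1}{20}\right) \frac{261}{5} = \frac{27}{320} \cdot \frac{261}{5} = \frac{7047}{1600}$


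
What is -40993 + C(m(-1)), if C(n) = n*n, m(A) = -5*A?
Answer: -40968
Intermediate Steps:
C(n) = n²
-40993 + C(m(-1)) = -40993 + (-5*(-1))² = -40993 + 5² = -40993 + 25 = -40968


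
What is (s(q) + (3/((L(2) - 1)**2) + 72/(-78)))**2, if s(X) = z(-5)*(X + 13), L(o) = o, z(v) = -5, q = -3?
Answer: 388129/169 ≈ 2296.6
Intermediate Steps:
s(X) = -65 - 5*X (s(X) = -5*(X + 13) = -5*(13 + X) = -65 - 5*X)
(s(q) + (3/((L(2) - 1)**2) + 72/(-78)))**2 = ((-65 - 5*(-3)) + (3/((2 - 1)**2) + 72/(-78)))**2 = ((-65 + 15) + (3/(1**2) + 72*(-1/78)))**2 = (-50 + (3/1 - 12/13))**2 = (-50 + (3*1 - 12/13))**2 = (-50 + (3 - 12/13))**2 = (-50 + 27/13)**2 = (-623/13)**2 = 388129/169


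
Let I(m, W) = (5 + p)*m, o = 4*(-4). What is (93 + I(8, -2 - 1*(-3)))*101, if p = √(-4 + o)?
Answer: 13433 + 1616*I*√5 ≈ 13433.0 + 3613.5*I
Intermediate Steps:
o = -16
p = 2*I*√5 (p = √(-4 - 16) = √(-20) = 2*I*√5 ≈ 4.4721*I)
I(m, W) = m*(5 + 2*I*√5) (I(m, W) = (5 + 2*I*√5)*m = m*(5 + 2*I*√5))
(93 + I(8, -2 - 1*(-3)))*101 = (93 + 8*(5 + 2*I*√5))*101 = (93 + (40 + 16*I*√5))*101 = (133 + 16*I*√5)*101 = 13433 + 1616*I*√5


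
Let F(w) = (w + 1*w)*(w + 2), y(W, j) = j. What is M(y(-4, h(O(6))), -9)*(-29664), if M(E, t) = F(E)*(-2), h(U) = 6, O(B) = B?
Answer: 5695488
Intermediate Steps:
F(w) = 2*w*(2 + w) (F(w) = (w + w)*(2 + w) = (2*w)*(2 + w) = 2*w*(2 + w))
M(E, t) = -4*E*(2 + E) (M(E, t) = (2*E*(2 + E))*(-2) = -4*E*(2 + E))
M(y(-4, h(O(6))), -9)*(-29664) = -4*6*(2 + 6)*(-29664) = -4*6*8*(-29664) = -192*(-29664) = 5695488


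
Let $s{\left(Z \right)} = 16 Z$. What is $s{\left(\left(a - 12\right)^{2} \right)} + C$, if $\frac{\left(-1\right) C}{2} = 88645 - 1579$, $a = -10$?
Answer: $-166388$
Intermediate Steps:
$C = -174132$ ($C = - 2 \left(88645 - 1579\right) = \left(-2\right) 87066 = -174132$)
$s{\left(\left(a - 12\right)^{2} \right)} + C = 16 \left(-10 - 12\right)^{2} - 174132 = 16 \left(-22\right)^{2} - 174132 = 16 \cdot 484 - 174132 = 7744 - 174132 = -166388$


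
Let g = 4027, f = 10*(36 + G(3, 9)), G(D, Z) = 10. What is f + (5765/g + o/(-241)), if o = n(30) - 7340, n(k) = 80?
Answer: 477058605/970507 ≈ 491.56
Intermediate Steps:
f = 460 (f = 10*(36 + 10) = 10*46 = 460)
o = -7260 (o = 80 - 7340 = -7260)
f + (5765/g + o/(-241)) = 460 + (5765/4027 - 7260/(-241)) = 460 + (5765*(1/4027) - 7260*(-1/241)) = 460 + (5765/4027 + 7260/241) = 460 + 30625385/970507 = 477058605/970507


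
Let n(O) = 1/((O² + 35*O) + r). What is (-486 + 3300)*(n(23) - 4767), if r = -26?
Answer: -2924325215/218 ≈ -1.3414e+7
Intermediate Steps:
n(O) = 1/(-26 + O² + 35*O) (n(O) = 1/((O² + 35*O) - 26) = 1/(-26 + O² + 35*O))
(-486 + 3300)*(n(23) - 4767) = (-486 + 3300)*(1/(-26 + 23² + 35*23) - 4767) = 2814*(1/(-26 + 529 + 805) - 4767) = 2814*(1/1308 - 4767) = 2814*(-6235235/1308) = -2924325215/218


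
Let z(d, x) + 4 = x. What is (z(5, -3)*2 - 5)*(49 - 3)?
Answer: -874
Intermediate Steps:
z(d, x) = -4 + x
(z(5, -3)*2 - 5)*(49 - 3) = ((-4 - 3)*2 - 5)*(49 - 3) = (-7*2 - 5)*46 = (-14 - 5)*46 = -19*46 = -874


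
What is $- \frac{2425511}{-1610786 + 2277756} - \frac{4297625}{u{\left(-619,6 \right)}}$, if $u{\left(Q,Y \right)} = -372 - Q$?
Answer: $- \frac{2866986047467}{164741590} \approx -17403.0$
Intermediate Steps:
$- \frac{2425511}{-1610786 + 2277756} - \frac{4297625}{u{\left(-619,6 \right)}} = - \frac{2425511}{-1610786 + 2277756} - \frac{4297625}{-372 - -619} = - \frac{2425511}{666970} - \frac{4297625}{-372 + 619} = \left(-2425511\right) \frac{1}{666970} - \frac{4297625}{247} = - \frac{2425511}{666970} - \frac{4297625}{247} = - \frac{2866986047467}{164741590}$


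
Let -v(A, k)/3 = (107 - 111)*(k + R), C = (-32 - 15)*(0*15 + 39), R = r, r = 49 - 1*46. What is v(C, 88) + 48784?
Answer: 49876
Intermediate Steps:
r = 3 (r = 49 - 46 = 3)
R = 3
C = -1833 (C = -47*(0 + 39) = -47*39 = -1833)
v(A, k) = 36 + 12*k (v(A, k) = -3*(107 - 111)*(k + 3) = -(-12)*(3 + k) = -3*(-12 - 4*k) = 36 + 12*k)
v(C, 88) + 48784 = (36 + 12*88) + 48784 = (36 + 1056) + 48784 = 1092 + 48784 = 49876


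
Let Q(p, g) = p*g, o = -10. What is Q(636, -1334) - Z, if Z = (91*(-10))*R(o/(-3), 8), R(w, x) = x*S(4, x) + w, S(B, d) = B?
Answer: -2448812/3 ≈ -8.1627e+5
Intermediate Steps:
R(w, x) = w + 4*x (R(w, x) = x*4 + w = 4*x + w = w + 4*x)
Z = -96460/3 (Z = (91*(-10))*(-10/(-3) + 4*8) = -910*(-10*(-1/3) + 32) = -910*(10/3 + 32) = -910*106/3 = -96460/3 ≈ -32153.)
Q(p, g) = g*p
Q(636, -1334) - Z = -1334*636 - 1*(-96460/3) = -848424 + 96460/3 = -2448812/3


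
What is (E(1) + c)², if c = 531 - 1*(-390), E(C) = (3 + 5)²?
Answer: 970225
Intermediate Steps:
E(C) = 64 (E(C) = 8² = 64)
c = 921 (c = 531 + 390 = 921)
(E(1) + c)² = (64 + 921)² = 985² = 970225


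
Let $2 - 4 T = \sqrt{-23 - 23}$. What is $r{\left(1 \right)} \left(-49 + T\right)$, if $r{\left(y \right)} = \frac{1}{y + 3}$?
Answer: $- \frac{97}{8} - \frac{i \sqrt{46}}{16} \approx -12.125 - 0.4239 i$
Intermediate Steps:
$r{\left(y \right)} = \frac{1}{3 + y}$
$T = \frac{1}{2} - \frac{i \sqrt{46}}{4}$ ($T = \frac{1}{2} - \frac{\sqrt{-23 - 23}}{4} = \frac{1}{2} - \frac{\sqrt{-46}}{4} = \frac{1}{2} - \frac{i \sqrt{46}}{4} \approx 0.5 - 1.6956 i$)
$r{\left(1 \right)} \left(-49 + T\right) = \frac{-49 + \left(\frac{1}{2} - \frac{i \sqrt{46}}{4}\right)}{3 + 1} = \frac{- \frac{97}{2} - \frac{i \sqrt{46}}{4}}{4} = - \frac{97}{8} - \frac{i \sqrt{46}}{16}$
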